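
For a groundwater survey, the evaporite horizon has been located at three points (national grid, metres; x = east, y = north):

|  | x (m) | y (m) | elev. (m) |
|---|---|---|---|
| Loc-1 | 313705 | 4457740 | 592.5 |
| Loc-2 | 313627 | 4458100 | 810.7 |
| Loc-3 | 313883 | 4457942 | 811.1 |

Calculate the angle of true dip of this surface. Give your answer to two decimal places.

Two edge vectors: Loc-1→Loc-2 = (-78, 360, 218.2), Loc-1→Loc-3 = (178, 202, 218.6).
Normal n = (Loc-1→Loc-2) × (Loc-1→Loc-3) = (34619.6, 55890.4, -79836).
So ∂z/∂x = −n_x/n_z = 0.43363 and ∂z/∂y = −n_y/n_z = 0.70007.
Gradient magnitude |∇z| = √(a² + b²) = √(0.18804 + 0.49009) = 0.82349.
True dip = arctan(0.82349) = 39.47°, dipping toward SSW (azimuth ≈ 212°).

39.47°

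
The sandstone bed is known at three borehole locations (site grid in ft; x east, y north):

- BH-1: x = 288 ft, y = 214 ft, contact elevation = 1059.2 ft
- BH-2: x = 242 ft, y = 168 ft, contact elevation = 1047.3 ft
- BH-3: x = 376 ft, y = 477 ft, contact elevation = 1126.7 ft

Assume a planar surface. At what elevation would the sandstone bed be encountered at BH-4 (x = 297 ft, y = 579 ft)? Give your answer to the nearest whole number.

1153 ft

Two edge vectors: BH-1→BH-2 = (-46, -46, -11.9), BH-1→BH-3 = (88, 263, 67.5).
Normal n = (BH-1→BH-2) × (BH-1→BH-3) = (24.7, 2057.8, -8050).
So ∂z/∂x = −n_x/n_z = 0.00307 and ∂z/∂y = −n_y/n_z = 0.25563.
Intercept c from BH-1: 1059.2 − 0.88 − 54.70 = 1003.61.
At (297, 579): z = 0.9 + 148.0 + 1003.61 = 1152.5 ft.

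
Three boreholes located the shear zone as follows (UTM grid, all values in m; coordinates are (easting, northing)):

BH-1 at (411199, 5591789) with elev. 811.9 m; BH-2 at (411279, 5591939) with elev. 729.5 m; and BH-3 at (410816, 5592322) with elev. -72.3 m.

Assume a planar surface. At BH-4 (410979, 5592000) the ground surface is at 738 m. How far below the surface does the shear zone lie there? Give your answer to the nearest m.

Let the plane be z = a·E + b·N + c.
BH-2−BH-1: 80a + 150b = −82.4;  BH-3−BH-1: −383a + 533b = −884.2.
Solving gives a = 0.88631032, b = −1.02203217.
Then c = 811.9 − a·411199 − b·5591789 = 5351350.23.
At (410979, 5592000): z_contact = 364254.9 − 5715203.9 + 5351350.23 = 401.3 m.
Depth below ground = 738 − 401.3 = 337 m.

337 m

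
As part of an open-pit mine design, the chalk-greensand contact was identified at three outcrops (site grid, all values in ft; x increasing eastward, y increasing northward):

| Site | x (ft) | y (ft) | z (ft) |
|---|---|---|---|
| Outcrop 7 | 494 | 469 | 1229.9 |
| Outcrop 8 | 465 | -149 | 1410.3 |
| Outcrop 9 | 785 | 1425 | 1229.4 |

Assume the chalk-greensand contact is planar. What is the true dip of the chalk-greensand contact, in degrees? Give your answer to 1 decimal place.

49.8°

Two edge vectors: Outcrop 7→Outcrop 8 = (-29, -618, 180.4), Outcrop 7→Outcrop 9 = (291, 956, -0.5).
Normal n = (Outcrop 7→Outcrop 8) × (Outcrop 7→Outcrop 9) = (-172153.4, 52481.9, 152114).
So ∂z/∂x = −n_x/n_z = 1.13174 and ∂z/∂y = −n_y/n_z = −0.34502.
Gradient magnitude |∇z| = √(a² + b²) = √(1.28083 + 0.11904) = 1.18316.
True dip = arctan(1.18316) = 49.8°, dipping toward WNW (azimuth ≈ 287°).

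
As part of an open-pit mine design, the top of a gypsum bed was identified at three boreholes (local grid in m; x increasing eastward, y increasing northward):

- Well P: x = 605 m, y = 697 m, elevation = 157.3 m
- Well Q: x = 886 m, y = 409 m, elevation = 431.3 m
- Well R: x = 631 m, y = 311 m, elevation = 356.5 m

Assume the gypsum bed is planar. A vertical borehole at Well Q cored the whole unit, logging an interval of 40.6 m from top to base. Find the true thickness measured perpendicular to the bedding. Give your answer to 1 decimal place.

33.6 m

Two edge vectors: Well P→Well Q = (281, -288, 274), Well P→Well R = (26, -386, 199.2).
Normal n = (Well P→Well Q) × (Well P→Well R) = (48394.4, -48851.2, -100978).
So ∂z/∂x = −n_x/n_z = 0.47926 and ∂z/∂y = −n_y/n_z = −0.48378.
|∇z| = √(a²+b²) = 0.68098, so dip δ = arctan(0.68098) = 34.25°.
True thickness = vertical thickness × cos δ = 40.6 × cos 34.25° = 33.6 m.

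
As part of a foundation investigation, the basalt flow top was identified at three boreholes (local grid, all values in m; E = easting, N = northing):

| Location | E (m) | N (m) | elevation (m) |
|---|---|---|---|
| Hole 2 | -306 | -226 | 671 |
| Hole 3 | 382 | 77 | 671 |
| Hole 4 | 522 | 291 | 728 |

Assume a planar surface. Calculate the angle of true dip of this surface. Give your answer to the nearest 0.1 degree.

Two edge vectors: Hole 2→Hole 3 = (688, 303, 0), Hole 2→Hole 4 = (828, 517, 57).
Normal n = (Hole 2→Hole 3) × (Hole 2→Hole 4) = (17271, -39216, 104812).
So ∂z/∂E = −n_x/n_z = −0.16478 and ∂z/∂N = −n_y/n_z = 0.37416.
Gradient magnitude |∇z| = √(a² + b²) = √(0.02715 + 0.13999) = 0.40883.
True dip = arctan(0.40883) = 22.2°, dipping toward SSE (azimuth ≈ 156°).

22.2°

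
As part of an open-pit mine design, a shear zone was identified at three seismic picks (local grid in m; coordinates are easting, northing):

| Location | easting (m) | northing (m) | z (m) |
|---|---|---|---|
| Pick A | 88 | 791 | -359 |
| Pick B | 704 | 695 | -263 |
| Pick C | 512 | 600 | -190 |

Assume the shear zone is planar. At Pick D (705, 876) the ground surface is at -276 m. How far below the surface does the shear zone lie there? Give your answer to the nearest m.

136 m

Let the plane be z = a·easting + b·northing + c.
Pick B−Pick A: 616a − 96b = 96;  Pick C−Pick A: 424a − 191b = 169.
Solving gives a = 0.02745, b = −0.82389.
Then c = -359 − a·88 − b·791 = 290.28.
At (705, 876): z_contact = 19.3 − 721.7 + 290.28 = -412.1 m.
Depth below ground = -276 − (-412.1) = 136 m.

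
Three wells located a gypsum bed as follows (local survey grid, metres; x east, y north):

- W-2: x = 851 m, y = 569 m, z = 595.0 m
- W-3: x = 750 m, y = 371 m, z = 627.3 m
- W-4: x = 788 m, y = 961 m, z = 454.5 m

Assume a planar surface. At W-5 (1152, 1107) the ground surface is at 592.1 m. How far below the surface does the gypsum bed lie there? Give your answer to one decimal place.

Let the plane be z = a·x + b·y + c.
W-3−W-2: −101a − 198b = 32.3;  W-4−W-2: −63a + 392b = −140.5.
Solving gives a = 0.291119, b = −0.311631.
Then c = 595 − a·851 − b·569 = 524.58.
At (1152, 1107): z_contact = 335.37 − 344.98 + 524.58 = 514.97 m.
Depth below ground = 592.1 − 514.97 = 77.1 m.

77.1 m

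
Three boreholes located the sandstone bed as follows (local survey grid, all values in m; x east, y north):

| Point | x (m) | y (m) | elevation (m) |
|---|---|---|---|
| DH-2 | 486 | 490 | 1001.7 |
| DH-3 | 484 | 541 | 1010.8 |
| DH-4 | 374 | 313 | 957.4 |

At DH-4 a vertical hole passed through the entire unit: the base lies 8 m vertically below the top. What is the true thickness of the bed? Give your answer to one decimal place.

7.8 m

Let the plane be z = a·x + b·y + c.
DH-3−DH-2: −2a + 51b = 9.1;  DH-4−DH-2: −112a − 177b = −44.3.
Solving gives a = 0.10692, b = 0.18262.
|∇z| = √(a²+b²) = 0.21162, so dip δ = arctan(0.21162) = 11.95°.
True thickness = vertical thickness × cos δ = 8 × cos 11.95° = 7.8 m.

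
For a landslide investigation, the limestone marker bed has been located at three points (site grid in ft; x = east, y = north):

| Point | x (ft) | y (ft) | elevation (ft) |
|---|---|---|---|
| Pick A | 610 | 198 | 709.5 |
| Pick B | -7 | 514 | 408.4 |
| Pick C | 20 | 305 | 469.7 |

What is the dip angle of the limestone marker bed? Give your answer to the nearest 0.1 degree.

Let the plane be z = a·x + b·y + c.
Pick B−Pick A: −617a + 316b = −301.1;  Pick C−Pick A: −590a + 107b = −239.8.
Solving gives a = 0.36172, b = −0.24657.
Gradient magnitude |∇z| = √(a² + b²) = √(0.13084 + 0.06080) = 0.43777.
True dip = arctan(0.43777) = 23.6°, dipping toward NW (azimuth ≈ 304°).

23.6°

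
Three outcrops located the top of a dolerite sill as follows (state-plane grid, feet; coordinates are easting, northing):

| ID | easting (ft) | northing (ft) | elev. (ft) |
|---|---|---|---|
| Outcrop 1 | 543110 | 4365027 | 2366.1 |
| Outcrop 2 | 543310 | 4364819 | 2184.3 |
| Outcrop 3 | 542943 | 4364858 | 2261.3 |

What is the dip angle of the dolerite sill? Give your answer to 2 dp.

Two edge vectors: Outcrop 1→Outcrop 2 = (200, -208, -181.8), Outcrop 1→Outcrop 3 = (-167, -169, -104.8).
Normal n = (Outcrop 1→Outcrop 2) × (Outcrop 1→Outcrop 3) = (-8925.8, 51320.6, -68536).
So ∂z/∂easting = −n_x/n_z = −0.13024 and ∂z/∂northing = −n_y/n_z = 0.74881.
Gradient magnitude |∇z| = √(a² + b²) = √(0.01696 + 0.56072) = 0.76005.
True dip = arctan(0.76005) = 37.24°, dipping toward S (azimuth ≈ 170°).

37.24°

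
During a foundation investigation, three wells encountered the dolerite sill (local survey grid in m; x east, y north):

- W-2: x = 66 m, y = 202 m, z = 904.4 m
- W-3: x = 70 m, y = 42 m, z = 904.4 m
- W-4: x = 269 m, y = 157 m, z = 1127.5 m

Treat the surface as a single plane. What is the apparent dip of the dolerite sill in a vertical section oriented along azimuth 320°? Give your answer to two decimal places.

34.57°

Two edge vectors: W-2→W-3 = (4, -160, 0), W-2→W-4 = (203, -45, 223.1).
Normal n = (W-2→W-3) × (W-2→W-4) = (-35696, -892.4, 32300).
So ∂z/∂x = −n_x/n_z = 1.10514 and ∂z/∂y = −n_y/n_z = 0.02763.
Unit vector along 320° is (sin 320°, cos 320°) = (-0.6428, 0.7660).
Slope in that direction = a·(-0.6428) + b·(0.7660) = −0.68921.
Apparent dip = arctan|0.68921| = 34.57° (true dip is 47.9°, so apparent ≤ true as expected).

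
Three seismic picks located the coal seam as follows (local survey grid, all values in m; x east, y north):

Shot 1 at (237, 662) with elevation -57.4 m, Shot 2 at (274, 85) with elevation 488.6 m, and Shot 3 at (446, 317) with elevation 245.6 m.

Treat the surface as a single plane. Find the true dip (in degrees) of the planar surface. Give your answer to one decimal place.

Let the plane be z = a·x + b·y + c.
Shot 2−Shot 1: 37a − 577b = 546;  Shot 3−Shot 1: 209a − 345b = 303.
Solving gives a = −0.12556, b = −0.95433.
Gradient magnitude |∇z| = √(a² + b²) = √(0.01577 + 0.91074) = 0.96255.
True dip = arctan(0.96255) = 43.9°, dipping toward N (azimuth ≈ 007°).

43.9°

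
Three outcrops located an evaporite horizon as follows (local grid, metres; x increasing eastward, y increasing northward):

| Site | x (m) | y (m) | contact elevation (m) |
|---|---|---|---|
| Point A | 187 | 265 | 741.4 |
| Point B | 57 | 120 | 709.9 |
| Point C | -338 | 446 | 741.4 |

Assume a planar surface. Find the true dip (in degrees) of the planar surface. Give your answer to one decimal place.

10.0°

Two edge vectors: Point A→Point B = (-130, -145, -31.5), Point A→Point C = (-525, 181, 0).
Normal n = (Point A→Point B) × (Point A→Point C) = (5701.5, 16537.5, -99655).
So ∂z/∂x = −n_x/n_z = 0.05721 and ∂z/∂y = −n_y/n_z = 0.16595.
Gradient magnitude |∇z| = √(a² + b²) = √(0.00327 + 0.02754) = 0.17553.
True dip = arctan(0.17553) = 10.0°, dipping toward SSW (azimuth ≈ 199°).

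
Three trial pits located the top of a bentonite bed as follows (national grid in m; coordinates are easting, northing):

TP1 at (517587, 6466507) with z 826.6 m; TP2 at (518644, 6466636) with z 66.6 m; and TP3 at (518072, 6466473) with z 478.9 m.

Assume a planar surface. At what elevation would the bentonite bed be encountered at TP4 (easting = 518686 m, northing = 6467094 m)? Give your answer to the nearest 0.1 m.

31.4 m

Two edge vectors: TP1→TP2 = (1057, 129, -760), TP1→TP3 = (485, -34, -347.7).
Normal n = (TP1→TP2) × (TP1→TP3) = (-70693.3, -1081.1, -98503).
So ∂z/∂easting = −n_x/n_z = −0.717676619 and ∂z/∂northing = −n_y/n_z = −0.010975300.
Intercept c from TP1: 826.6 + 371460.09 + 70971.86 = 443258.54.
At (518686, 6467094): z = −372248.8 − 70978.3 + 443258.54 = 31.4 m.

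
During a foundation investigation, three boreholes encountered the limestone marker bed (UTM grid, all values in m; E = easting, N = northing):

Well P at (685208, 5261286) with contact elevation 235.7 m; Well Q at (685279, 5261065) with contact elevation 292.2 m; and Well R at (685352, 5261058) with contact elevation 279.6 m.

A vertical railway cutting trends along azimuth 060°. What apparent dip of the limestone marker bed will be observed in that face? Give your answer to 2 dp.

18.60°

Let the plane be z = a·E + b·N + c.
Well Q−Well P: 71a − 221b = 56.5;  Well R−Well P: 144a − 228b = 43.9.
Solving gives a = −0.20338, b = −0.32100.
Unit vector along 060° is (sin 60°, cos 60°) = (0.8660, 0.5000).
Slope in that direction = a·(0.8660) + b·(0.5000) = −0.33663.
Apparent dip = arctan|0.33663| = 18.60° (true dip is 20.8°, so apparent ≤ true as expected).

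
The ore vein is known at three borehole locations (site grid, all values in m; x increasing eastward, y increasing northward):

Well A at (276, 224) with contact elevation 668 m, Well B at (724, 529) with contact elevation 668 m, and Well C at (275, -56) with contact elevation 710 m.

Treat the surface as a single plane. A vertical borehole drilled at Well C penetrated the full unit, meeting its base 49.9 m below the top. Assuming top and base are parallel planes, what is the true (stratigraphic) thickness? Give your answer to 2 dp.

Let the plane be z = a·x + b·y + c.
Well B−Well A: 448a + 305b = 0;  Well C−Well A: −1a − 280b = 42.
Solving gives a = 0.10237, b = −0.15037.
|∇z| = √(a²+b²) = 0.18190, so dip δ = arctan(0.18190) = 10.31°.
True thickness = vertical thickness × cos δ = 49.9 × cos 10.31° = 49.09 m.

49.09 m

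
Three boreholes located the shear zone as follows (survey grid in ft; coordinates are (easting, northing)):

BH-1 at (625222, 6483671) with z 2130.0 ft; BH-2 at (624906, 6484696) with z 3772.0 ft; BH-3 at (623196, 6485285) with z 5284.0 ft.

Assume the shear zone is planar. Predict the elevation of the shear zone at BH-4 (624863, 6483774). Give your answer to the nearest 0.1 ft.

2416.7 ft

Let the plane be z = a·E + b·N + c.
BH-2−BH-1: −316a + 1025b = 1642;  BH-3−BH-1: −2026a + 1614b = 3154.
Solving gives a = −0.371921569, b = 1.487290521.
Then c = 2130 − a·625222 − b·6483671 = −9408438.87.
At (624863, 6483774): z = −232400.0 + 9643255.6 − 9408438.87 = 2416.7 ft.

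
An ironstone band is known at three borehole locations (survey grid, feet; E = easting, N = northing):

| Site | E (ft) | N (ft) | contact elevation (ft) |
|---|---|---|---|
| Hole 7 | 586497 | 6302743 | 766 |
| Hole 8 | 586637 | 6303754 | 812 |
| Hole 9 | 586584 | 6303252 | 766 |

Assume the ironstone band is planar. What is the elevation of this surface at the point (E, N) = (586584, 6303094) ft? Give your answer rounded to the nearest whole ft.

728 ft

Two edge vectors: Hole 7→Hole 8 = (140, 1011, 46), Hole 7→Hole 9 = (87, 509, 0).
Normal n = (Hole 7→Hole 8) × (Hole 7→Hole 9) = (-23414, 4002, -16697).
So ∂z/∂E = −n_x/n_z = −1.40228784 and ∂z/∂N = −n_y/n_z = 0.23968378.
Intercept c from Hole 7: 766 + 822437.61 − 1510665.24 = −687461.63.
At (586584, 6303094): z = −822559.6 + 1510749.4 − 687461.63 = 728.1 ft.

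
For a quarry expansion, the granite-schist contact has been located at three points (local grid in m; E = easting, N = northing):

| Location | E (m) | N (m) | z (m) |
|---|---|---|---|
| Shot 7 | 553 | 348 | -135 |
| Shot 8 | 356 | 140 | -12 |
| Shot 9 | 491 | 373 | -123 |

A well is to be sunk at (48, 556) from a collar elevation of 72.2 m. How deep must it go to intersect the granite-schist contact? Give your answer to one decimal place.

Two edge vectors: Shot 7→Shot 8 = (-197, -208, 123), Shot 7→Shot 9 = (-62, 25, 12).
Normal n = (Shot 7→Shot 8) × (Shot 7→Shot 9) = (-5571, -5262, -17821).
So ∂z/∂E = −n_x/n_z = −0.31261 and ∂z/∂N = −n_y/n_z = −0.29527.
Intercept c from Shot 7: -135 + 172.87 + 102.75 = 140.63.
At (48, 556): z_contact = −15.01 − 164.17 + 140.63 = -38.55 m.
Depth below ground = 72.2 − (-38.55) = 110.7 m.

110.7 m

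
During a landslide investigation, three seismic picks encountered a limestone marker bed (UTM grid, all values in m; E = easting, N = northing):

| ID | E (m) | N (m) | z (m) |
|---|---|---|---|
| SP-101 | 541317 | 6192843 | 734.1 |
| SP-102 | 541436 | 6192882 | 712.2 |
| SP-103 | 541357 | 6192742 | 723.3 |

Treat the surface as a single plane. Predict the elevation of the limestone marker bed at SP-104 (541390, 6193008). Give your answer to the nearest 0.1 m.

724.9 m

Two edge vectors: SP-101→SP-102 = (119, 39, -21.9), SP-101→SP-103 = (40, -101, -10.8).
Normal n = (SP-101→SP-102) × (SP-101→SP-103) = (-2633.1, 409.2, -13579).
So ∂z/∂E = −n_x/n_z = −0.193909714 and ∂z/∂N = −n_y/n_z = 0.030134767.
Intercept c from SP-101: 734.1 + 104966.62 − 186619.88 = −80919.16.
At (541390, 6193008): z = −104980.8 + 186624.9 − 80919.16 = 724.9 m.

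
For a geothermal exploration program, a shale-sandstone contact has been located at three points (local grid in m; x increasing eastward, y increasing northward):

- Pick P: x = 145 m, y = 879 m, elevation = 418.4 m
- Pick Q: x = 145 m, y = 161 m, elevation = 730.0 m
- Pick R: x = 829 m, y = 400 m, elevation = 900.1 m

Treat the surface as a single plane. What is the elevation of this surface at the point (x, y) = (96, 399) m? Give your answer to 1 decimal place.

Let the plane be z = a·x + b·y + c.
Pick Q−Pick P: 0a − 718b = 311.6;  Pick R−Pick P: 684a − 479b = 481.7.
Solving gives a = 0.40032, b = −0.43398.
Then c = 418.4 − a·145 − b·879 = 741.82.
At (96, 399): z = 38.4 − 173.2 + 741.82 = 607.1 m.

607.1 m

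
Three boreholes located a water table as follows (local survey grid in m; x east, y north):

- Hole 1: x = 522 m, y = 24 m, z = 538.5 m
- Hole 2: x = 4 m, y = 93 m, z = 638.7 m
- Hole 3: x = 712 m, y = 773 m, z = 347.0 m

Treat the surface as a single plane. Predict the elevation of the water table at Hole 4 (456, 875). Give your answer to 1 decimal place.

382.9 m

Two edge vectors: Hole 1→Hole 2 = (-518, 69, 100.2), Hole 1→Hole 3 = (190, 749, -191.5).
Normal n = (Hole 1→Hole 2) × (Hole 1→Hole 3) = (-88263.3, -80159, -401092).
So ∂z/∂x = −n_x/n_z = −0.22006 and ∂z/∂y = −n_y/n_z = −0.19985.
Intercept c from Hole 1: 538.5 + 114.87 + 4.80 = 658.17.
At (456, 875): z = −100.3 − 174.9 + 658.17 = 382.9 m.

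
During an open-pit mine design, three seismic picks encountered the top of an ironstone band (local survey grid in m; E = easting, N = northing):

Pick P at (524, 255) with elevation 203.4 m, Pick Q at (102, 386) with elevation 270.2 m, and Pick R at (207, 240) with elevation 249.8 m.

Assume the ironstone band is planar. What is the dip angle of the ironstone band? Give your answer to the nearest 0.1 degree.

8.6°

Two edge vectors: Pick P→Pick Q = (-422, 131, 66.8), Pick P→Pick R = (-317, -15, 46.4).
Normal n = (Pick P→Pick Q) × (Pick P→Pick R) = (7080.4, -1594.8, 47857).
So ∂z/∂E = −n_x/n_z = −0.14795 and ∂z/∂N = −n_y/n_z = 0.03332.
Gradient magnitude |∇z| = √(a² + b²) = √(0.02189 + 0.00111) = 0.15166.
True dip = arctan(0.15166) = 8.6°, dipping toward ESE (azimuth ≈ 103°).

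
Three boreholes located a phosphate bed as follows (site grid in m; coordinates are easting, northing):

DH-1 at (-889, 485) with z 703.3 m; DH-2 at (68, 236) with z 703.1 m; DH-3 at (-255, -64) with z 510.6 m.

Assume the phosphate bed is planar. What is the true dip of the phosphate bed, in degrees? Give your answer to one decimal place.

27.4°

Let the plane be z = a·easting + b·northing + c.
DH-2−DH-1: 957a − 249b = −0.2;  DH-3−DH-1: 634a − 549b = −192.7.
Solving gives a = 0.13026, b = 0.50142.
Gradient magnitude |∇z| = √(a² + b²) = √(0.01697 + 0.25143) = 0.51807.
True dip = arctan(0.51807) = 27.4°, dipping toward SSW (azimuth ≈ 195°).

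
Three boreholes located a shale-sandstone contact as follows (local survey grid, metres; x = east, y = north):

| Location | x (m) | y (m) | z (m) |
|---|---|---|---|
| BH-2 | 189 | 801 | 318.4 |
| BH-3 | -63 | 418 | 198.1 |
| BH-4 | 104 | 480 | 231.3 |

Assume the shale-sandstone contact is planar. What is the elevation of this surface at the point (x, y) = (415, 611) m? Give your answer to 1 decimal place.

Two edge vectors: BH-2→BH-3 = (-252, -383, -120.3), BH-2→BH-4 = (-85, -321, -87.1).
Normal n = (BH-2→BH-3) × (BH-2→BH-4) = (-5257, -11723.7, 48337).
So ∂z/∂x = −n_x/n_z = 0.10876 and ∂z/∂y = −n_y/n_z = 0.24254.
Intercept c from BH-2: 318.4 − 20.56 − 194.28 = 103.57.
At (415, 611): z = 45.1 + 148.2 + 103.57 = 296.9 m.

296.9 m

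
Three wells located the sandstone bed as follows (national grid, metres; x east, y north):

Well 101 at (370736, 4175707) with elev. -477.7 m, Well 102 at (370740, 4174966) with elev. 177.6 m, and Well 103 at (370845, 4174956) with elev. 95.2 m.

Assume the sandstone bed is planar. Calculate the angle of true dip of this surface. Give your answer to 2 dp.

Two edge vectors: Well 101→Well 102 = (4, -741, 655.3), Well 101→Well 103 = (109, -751, 572.9).
Normal n = (Well 101→Well 102) × (Well 101→Well 103) = (67611.4, 69136.1, 77765).
So ∂z/∂x = −n_x/n_z = −0.86943 and ∂z/∂y = −n_y/n_z = −0.88904.
Gradient magnitude |∇z| = √(a² + b²) = √(0.75591 + 0.79039) = 1.24350.
True dip = arctan(1.24350) = 51.19°, dipping toward NE (azimuth ≈ 044°).

51.19°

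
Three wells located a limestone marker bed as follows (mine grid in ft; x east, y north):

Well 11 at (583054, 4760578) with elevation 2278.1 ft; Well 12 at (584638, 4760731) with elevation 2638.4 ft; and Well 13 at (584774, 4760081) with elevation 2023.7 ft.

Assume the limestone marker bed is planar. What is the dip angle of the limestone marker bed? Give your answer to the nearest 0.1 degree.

Two edge vectors: Well 11→Well 12 = (1584, 153, 360.3), Well 11→Well 13 = (1720, -497, -254.4).
Normal n = (Well 11→Well 12) × (Well 11→Well 13) = (140145.9, 1022685.6, -1050408).
So ∂z/∂x = −n_x/n_z = 0.13342 and ∂z/∂y = −n_y/n_z = 0.97361.
Gradient magnitude |∇z| = √(a² + b²) = √(0.01780 + 0.94791) = 0.98271.
True dip = arctan(0.98271) = 44.5°, dipping toward S (azimuth ≈ 188°).

44.5°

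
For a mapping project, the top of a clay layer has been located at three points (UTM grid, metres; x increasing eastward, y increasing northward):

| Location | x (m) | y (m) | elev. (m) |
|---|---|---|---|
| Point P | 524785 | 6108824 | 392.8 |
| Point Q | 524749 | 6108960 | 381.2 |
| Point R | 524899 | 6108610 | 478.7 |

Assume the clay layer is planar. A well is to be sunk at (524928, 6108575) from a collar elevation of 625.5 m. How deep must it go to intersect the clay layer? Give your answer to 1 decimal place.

120.5 m

Two edge vectors: Point P→Point Q = (-36, 136, -11.6), Point P→Point R = (114, -214, 85.9).
Normal n = (Point P→Point Q) × (Point P→Point R) = (9200, 1770, -7800).
So ∂z/∂x = −n_x/n_z = 1.179487179 and ∂z/∂y = −n_y/n_z = 0.226923077.
Intercept c from Point P: 392.8 − 618977.18 − 1386233.14 = −2004817.52.
At (524928, 6108575): z_contact = 619145.85 + 1386176.63 − 2004817.52 = 504.96 m.
Depth below ground = 625.5 − 504.96 = 120.5 m.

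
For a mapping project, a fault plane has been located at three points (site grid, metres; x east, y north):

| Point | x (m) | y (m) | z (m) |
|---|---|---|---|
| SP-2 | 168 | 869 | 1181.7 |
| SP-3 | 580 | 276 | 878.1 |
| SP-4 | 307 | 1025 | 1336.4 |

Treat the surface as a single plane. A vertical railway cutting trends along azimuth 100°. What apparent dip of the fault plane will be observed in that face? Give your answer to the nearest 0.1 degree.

Let the plane be z = a·x + b·y + c.
SP-3−SP-2: 412a − 593b = −303.6;  SP-4−SP-2: 139a + 156b = 154.7.
Solving gives a = 0.30249, b = 0.72214.
Unit vector along 100° is (sin 100°, cos 100°) = (0.9848, -0.1736).
Slope in that direction = a·(0.9848) + b·(-0.1736) = 0.17250.
Apparent dip = arctan|0.17250| = 9.8° (true dip is 38.1°, so apparent ≤ true as expected).

9.8°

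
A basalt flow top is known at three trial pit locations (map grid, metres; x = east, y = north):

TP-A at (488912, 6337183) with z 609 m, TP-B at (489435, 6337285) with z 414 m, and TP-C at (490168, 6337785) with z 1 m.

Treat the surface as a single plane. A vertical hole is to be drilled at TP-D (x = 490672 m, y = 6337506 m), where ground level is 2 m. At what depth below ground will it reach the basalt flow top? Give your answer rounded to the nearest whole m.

41 m

Two edge vectors: TP-A→TP-B = (523, 102, -195), TP-A→TP-C = (1256, 602, -608).
Normal n = (TP-A→TP-B) × (TP-A→TP-C) = (55374, 73064, 186734).
So ∂z/∂x = −n_x/n_z = −0.29653946 and ∂z/∂y = −n_y/n_z = −0.39127315.
Intercept c from TP-A: 609 + 144981.70 + 2479569.54 = 2625160.24.
At (490672, 6337506): z_contact = −145503.6 − 2479695.9 + 2625160.24 = -39.3 m.
Depth below ground = 2 − (-39.3) = 41 m.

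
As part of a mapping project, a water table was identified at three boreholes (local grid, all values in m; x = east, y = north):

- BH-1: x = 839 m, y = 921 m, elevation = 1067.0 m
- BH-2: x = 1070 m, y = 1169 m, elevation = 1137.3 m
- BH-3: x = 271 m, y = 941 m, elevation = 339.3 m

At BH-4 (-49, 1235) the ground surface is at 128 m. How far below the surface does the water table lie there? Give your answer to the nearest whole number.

448 m

Let the plane be z = a·x + b·y + c.
BH-2−BH-1: 231a + 248b = 70.3;  BH-3−BH-1: −568a + 20b = −727.7.
Solving gives a = 1.25014, b = −0.88098.
Then c = 1067 − a·839 − b·921 = 829.51.
At (-49, 1235): z_contact = −61.3 − 1088.0 + 829.51 = -319.8 m.
Depth below ground = 128 − (-319.8) = 448 m.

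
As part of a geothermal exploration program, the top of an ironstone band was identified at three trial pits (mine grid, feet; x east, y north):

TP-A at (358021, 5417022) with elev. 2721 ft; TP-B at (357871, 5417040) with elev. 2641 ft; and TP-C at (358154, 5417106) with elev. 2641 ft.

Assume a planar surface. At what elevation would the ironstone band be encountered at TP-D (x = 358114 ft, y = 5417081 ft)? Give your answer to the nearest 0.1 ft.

2664.7 ft

Let the plane be z = a·x + b·y + c.
TP-B−TP-A: −150a + 18b = −80;  TP-C−TP-A: 133a + 84b = −80.
Solving gives a = 0.352140856, b = −1.509937308.
Then c = 2721 − a·358021 − b·5417022 = 8056010.80.
At (358114, 5417081): z = 126106.6 − 8179452.7 + 8056010.80 = 2664.7 ft.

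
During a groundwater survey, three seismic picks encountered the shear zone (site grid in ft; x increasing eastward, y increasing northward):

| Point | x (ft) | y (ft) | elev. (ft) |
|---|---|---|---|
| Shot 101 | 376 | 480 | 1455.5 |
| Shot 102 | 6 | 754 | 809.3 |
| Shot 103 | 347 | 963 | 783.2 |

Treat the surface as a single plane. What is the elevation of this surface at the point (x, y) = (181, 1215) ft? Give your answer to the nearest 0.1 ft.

Two edge vectors: Shot 101→Shot 102 = (-370, 274, -646.2), Shot 101→Shot 103 = (-29, 483, -672.3).
Normal n = (Shot 101→Shot 102) × (Shot 101→Shot 103) = (127904.4, -230011.2, -170764).
So ∂z/∂x = −n_x/n_z = 0.749013 and ∂z/∂y = −n_y/n_z = −1.346954.
Intercept c from Shot 101: 1455.5 − 281.63 + 646.54 = 1820.41.
At (181, 1215): z = 135.6 − 1636.5 + 1820.41 = 319.4 ft.

319.4 ft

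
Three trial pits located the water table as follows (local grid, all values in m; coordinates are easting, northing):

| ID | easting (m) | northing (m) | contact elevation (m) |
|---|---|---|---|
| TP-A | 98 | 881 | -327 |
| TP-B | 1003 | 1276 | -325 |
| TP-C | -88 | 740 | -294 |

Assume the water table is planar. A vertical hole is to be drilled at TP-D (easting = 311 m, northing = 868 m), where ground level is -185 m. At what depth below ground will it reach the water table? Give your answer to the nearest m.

Let the plane be z = a·easting + b·northing + c.
TP-B−TP-A: 905a + 395b = 2;  TP-C−TP-A: −186a − 141b = 33.
Solving gives a = 0.24600, b = −0.55855.
Then c = -327 − a·98 − b·881 = 140.97.
At (311, 868): z_contact = 76.5 − 484.8 + 140.97 = -267.3 m.
Depth below ground = -185 − (-267.3) = 82 m.

82 m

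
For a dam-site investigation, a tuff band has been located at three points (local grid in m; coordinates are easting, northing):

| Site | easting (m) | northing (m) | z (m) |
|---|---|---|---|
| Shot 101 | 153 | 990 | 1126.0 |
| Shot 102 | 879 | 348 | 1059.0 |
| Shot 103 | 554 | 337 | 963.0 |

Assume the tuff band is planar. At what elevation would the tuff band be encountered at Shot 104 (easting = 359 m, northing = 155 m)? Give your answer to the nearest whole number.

831 m

Two edge vectors: Shot 101→Shot 102 = (726, -642, -67), Shot 101→Shot 103 = (401, -653, -163).
Normal n = (Shot 101→Shot 102) × (Shot 101→Shot 103) = (60895, 91471, -216636).
So ∂z/∂easting = −n_x/n_z = 0.28109 and ∂z/∂northing = −n_y/n_z = 0.42223.
Intercept c from Shot 101: 1126 − 43.01 − 418.01 = 664.98.
At (359, 155): z = 100.9 + 65.4 + 664.98 = 831.3 m.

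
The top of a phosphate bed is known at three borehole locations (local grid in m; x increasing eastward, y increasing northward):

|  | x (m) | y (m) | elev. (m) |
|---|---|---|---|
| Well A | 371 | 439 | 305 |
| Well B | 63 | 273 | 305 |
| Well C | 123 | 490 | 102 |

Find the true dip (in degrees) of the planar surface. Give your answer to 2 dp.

Two edge vectors: Well A→Well B = (-308, -166, 0), Well A→Well C = (-248, 51, -203).
Normal n = (Well A→Well B) × (Well A→Well C) = (33698, -62524, -56876).
So ∂z/∂x = −n_x/n_z = 0.59248 and ∂z/∂y = −n_y/n_z = −1.09930.
Gradient magnitude |∇z| = √(a² + b²) = √(0.35103 + 1.20847) = 1.24880.
True dip = arctan(1.24880) = 51.31°, dipping toward NNW (azimuth ≈ 332°).

51.31°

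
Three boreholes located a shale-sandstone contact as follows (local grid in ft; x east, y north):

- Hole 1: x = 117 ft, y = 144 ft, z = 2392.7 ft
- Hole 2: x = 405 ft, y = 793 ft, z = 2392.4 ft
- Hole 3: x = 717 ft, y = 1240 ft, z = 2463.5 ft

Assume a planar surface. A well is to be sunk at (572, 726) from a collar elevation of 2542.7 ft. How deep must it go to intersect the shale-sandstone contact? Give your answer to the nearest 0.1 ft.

26.8 ft

Two edge vectors: Hole 1→Hole 2 = (288, 649, -0.3), Hole 1→Hole 3 = (600, 1096, 70.8).
Normal n = (Hole 1→Hole 2) × (Hole 1→Hole 3) = (46278, -20570.4, -73752).
So ∂z/∂x = −n_x/n_z = 0.627481 and ∂z/∂y = −n_y/n_z = −0.278913.
Intercept c from Hole 1: 2392.7 − 73.42 + 40.16 = 2359.45.
At (572, 726): z_contact = 358.92 − 202.49 + 2359.45 = 2515.88 ft.
Depth below ground = 2542.7 − 2515.88 = 26.8 ft.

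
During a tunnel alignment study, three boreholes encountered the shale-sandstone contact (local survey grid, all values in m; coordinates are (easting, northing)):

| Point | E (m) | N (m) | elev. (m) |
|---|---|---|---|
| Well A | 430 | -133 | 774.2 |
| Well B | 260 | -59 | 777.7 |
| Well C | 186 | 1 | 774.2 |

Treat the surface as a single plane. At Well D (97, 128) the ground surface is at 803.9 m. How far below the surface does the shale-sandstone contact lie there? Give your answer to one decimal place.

43.8 m

Let the plane be z = a·E + b·N + c.
Well B−Well A: −170a + 74b = 3.5;  Well C−Well A: −244a + 134b = 0.
Solving gives a = −0.09928, b = −0.18078.
Then c = 774.2 − a·430 − b·-133 = 792.85.
At (97, 128): z_contact = −9.63 − 23.14 + 792.85 = 760.08 m.
Depth below ground = 803.9 − 760.08 = 43.8 m.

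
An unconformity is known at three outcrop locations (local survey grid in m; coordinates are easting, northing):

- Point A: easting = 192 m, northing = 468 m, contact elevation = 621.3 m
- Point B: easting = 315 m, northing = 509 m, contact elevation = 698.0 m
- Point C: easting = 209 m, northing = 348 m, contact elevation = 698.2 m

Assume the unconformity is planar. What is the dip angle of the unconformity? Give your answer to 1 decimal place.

43.8°

Let the plane be z = a·easting + b·northing + c.
Point B−Point A: 123a + 41b = 76.7;  Point C−Point A: 17a − 120b = 76.9.
Solving gives a = 0.79944, b = −0.52758.
Gradient magnitude |∇z| = √(a² + b²) = √(0.63910 + 0.27834) = 0.95783.
True dip = arctan(0.95783) = 43.8°, dipping toward WNW (azimuth ≈ 303°).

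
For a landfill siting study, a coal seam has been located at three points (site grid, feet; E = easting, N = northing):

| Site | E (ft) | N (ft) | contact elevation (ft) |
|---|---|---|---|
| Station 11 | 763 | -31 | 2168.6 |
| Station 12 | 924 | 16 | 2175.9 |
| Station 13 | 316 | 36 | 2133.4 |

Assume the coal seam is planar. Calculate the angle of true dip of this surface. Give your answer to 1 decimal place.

5.8°

Two edge vectors: Station 11→Station 12 = (161, 47, 7.3), Station 11→Station 13 = (-447, 67, -35.2).
Normal n = (Station 11→Station 12) × (Station 11→Station 13) = (-2143.5, 2404.1, 31796).
So ∂z/∂E = −n_x/n_z = 0.06741 and ∂z/∂N = −n_y/n_z = −0.07561.
Gradient magnitude |∇z| = √(a² + b²) = √(0.00454 + 0.00572) = 0.10130.
True dip = arctan(0.10130) = 5.8°, dipping toward NW (azimuth ≈ 318°).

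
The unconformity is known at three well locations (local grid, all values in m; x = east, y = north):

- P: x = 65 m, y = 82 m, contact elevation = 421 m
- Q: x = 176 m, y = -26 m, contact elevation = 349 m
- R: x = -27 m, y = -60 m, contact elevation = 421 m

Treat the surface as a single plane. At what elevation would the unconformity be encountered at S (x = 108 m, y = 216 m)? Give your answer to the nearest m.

Two edge vectors: P→Q = (111, -108, -72), P→R = (-92, -142, 0).
Normal n = (P→Q) × (P→R) = (-10224, 6624, -25698).
So ∂z/∂x = −n_x/n_z = −0.39785 and ∂z/∂y = −n_y/n_z = 0.25776.
Intercept c from P: 421 + 25.86 − 21.14 = 425.72.
At (108, 216): z = −43.0 + 55.7 + 425.72 = 438.4 m.

438 m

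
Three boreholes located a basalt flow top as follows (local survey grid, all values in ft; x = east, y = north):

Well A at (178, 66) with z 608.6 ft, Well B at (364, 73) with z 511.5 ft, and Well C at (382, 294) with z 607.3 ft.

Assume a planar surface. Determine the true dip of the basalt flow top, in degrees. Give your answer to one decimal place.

35.8°

Two edge vectors: Well A→Well B = (186, 7, -97.1), Well A→Well C = (204, 228, -1.3).
Normal n = (Well A→Well B) × (Well A→Well C) = (22129.7, -19566.6, 40980).
So ∂z/∂x = −n_x/n_z = −0.54001 and ∂z/∂y = −n_y/n_z = 0.47747.
Gradient magnitude |∇z| = √(a² + b²) = √(0.29161 + 0.22797) = 0.72082.
True dip = arctan(0.72082) = 35.8°, dipping toward SE (azimuth ≈ 131°).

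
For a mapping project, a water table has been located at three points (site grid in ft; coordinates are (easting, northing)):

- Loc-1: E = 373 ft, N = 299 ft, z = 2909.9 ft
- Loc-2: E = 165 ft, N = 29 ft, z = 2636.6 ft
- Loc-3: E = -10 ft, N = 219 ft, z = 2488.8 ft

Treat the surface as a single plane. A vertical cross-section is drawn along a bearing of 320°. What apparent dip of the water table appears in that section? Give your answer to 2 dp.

Let the plane be z = a·E + b·N + c.
Loc-2−Loc-1: −208a − 270b = −273.3;  Loc-3−Loc-1: −383a − 80b = −421.1.
Solving gives a = 1.05835, b = 0.19690.
Unit vector along 320° is (sin 320°, cos 320°) = (-0.6428, 0.7660).
Slope in that direction = a·(-0.6428) + b·(0.7660) = −0.52946.
Apparent dip = arctan|0.52946| = 27.90° (true dip is 47.1°, so apparent ≤ true as expected).

27.90°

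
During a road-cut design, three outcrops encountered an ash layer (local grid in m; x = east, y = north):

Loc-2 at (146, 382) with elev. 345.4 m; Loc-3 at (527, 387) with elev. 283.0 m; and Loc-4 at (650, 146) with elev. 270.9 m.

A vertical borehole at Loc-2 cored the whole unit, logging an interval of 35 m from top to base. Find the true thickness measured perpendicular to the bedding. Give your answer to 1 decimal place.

Let the plane be z = a·x + b·y + c.
Loc-3−Loc-2: 381a + 5b = −62.4;  Loc-4−Loc-2: 504a − 236b = −74.5.
Solving gives a = −0.16334, b = −0.03316.
|∇z| = √(a²+b²) = 0.16668, so dip δ = arctan(0.16668) = 9.46°.
True thickness = vertical thickness × cos δ = 35 × cos 9.46° = 34.5 m.

34.5 m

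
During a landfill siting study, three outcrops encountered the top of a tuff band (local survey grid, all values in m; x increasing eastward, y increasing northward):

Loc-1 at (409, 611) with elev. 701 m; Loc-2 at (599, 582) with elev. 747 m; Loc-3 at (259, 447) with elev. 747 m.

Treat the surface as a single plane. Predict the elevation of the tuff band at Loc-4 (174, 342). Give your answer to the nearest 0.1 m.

Let the plane be z = a·x + b·y + c.
Loc-2−Loc-1: 190a − 29b = 46;  Loc-3−Loc-1: −150a − 164b = 46.
Solving gives a = 0.17488, b = −0.44044.
Then c = 701 − a·409 − b·611 = 898.58.
At (174, 342): z = 30.4 − 150.6 + 898.58 = 778.4 m.

778.4 m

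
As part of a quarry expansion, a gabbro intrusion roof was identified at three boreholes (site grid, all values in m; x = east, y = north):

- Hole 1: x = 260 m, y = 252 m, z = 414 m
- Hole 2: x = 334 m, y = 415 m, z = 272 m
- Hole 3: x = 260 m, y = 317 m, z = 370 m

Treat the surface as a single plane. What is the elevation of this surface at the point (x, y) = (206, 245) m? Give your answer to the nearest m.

442 m

Let the plane be z = a·x + b·y + c.
Hole 2−Hole 1: 74a + 163b = −142;  Hole 3−Hole 1: 0a + 65b = −44.
Solving gives a = −0.42786, b = −0.67692.
Then c = 414 − a·260 − b·252 = 695.83.
At (206, 245): z = −88.1 − 165.8 + 695.83 = 441.8 m.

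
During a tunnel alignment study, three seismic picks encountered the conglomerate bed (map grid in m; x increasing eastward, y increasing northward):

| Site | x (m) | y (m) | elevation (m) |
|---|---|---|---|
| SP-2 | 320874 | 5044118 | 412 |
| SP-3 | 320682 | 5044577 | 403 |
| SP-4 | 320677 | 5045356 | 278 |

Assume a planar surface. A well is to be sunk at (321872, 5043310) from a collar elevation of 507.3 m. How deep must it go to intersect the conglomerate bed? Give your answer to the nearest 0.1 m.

Two edge vectors: SP-2→SP-3 = (-192, 459, -9), SP-2→SP-4 = (-197, 1238, -134).
Normal n = (SP-2→SP-3) × (SP-2→SP-4) = (-50364, -23955, -147273).
So ∂z/∂x = −n_x/n_z = −0.341977144 and ∂z/∂y = −n_y/n_z = −0.162657106.
Intercept c from SP-2: 412 + 109731.57 + 820461.64 = 930605.21.
At (321872, 5043310): z_contact = −110072.87 − 820330.21 + 930605.21 = 202.13 m.
Depth below ground = 507.3 − 202.13 = 305.2 m.

305.2 m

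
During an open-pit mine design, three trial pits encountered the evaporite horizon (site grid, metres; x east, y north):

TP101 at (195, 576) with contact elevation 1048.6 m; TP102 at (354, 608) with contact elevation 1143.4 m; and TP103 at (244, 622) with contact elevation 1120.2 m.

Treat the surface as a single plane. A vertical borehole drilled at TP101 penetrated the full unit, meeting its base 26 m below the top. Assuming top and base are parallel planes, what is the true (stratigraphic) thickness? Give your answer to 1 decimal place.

Let the plane be z = a·x + b·y + c.
TP102−TP101: 159a + 32b = 94.8;  TP103−TP101: 49a + 46b = 71.6.
Solving gives a = 0.36018, b = 1.17285.
|∇z| = √(a²+b²) = 1.22691, so dip δ = arctan(1.22691) = 50.82°.
True thickness = vertical thickness × cos δ = 26 × cos 50.82° = 16.4 m.

16.4 m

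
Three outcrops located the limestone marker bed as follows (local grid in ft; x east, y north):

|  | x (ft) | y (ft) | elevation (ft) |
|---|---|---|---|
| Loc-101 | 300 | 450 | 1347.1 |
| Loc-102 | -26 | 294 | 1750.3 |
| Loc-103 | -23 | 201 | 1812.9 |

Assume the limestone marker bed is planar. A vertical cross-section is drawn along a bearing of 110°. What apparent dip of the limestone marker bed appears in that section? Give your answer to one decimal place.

31.2°

Two edge vectors: Loc-101→Loc-102 = (-326, -156, 403.2), Loc-101→Loc-103 = (-323, -249, 465.8).
Normal n = (Loc-101→Loc-102) × (Loc-101→Loc-103) = (27732, 21617.2, 30786).
So ∂z/∂x = −n_x/n_z = −0.90080 and ∂z/∂y = −n_y/n_z = −0.70218.
Unit vector along 110° is (sin 110°, cos 110°) = (0.9397, -0.3420).
Slope in that direction = a·(0.9397) + b·(-0.3420) = −0.60632.
Apparent dip = arctan|0.60632| = 31.2° (true dip is 48.8°, so apparent ≤ true as expected).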